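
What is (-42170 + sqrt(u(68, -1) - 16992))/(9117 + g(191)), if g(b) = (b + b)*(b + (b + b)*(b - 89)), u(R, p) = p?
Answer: -42170/14966327 + I*sqrt(16993)/14966327 ≈ -0.0028177 + 8.71e-6*I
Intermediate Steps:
g(b) = 2*b*(b + 2*b*(-89 + b)) (g(b) = (2*b)*(b + (2*b)*(-89 + b)) = (2*b)*(b + 2*b*(-89 + b)) = 2*b*(b + 2*b*(-89 + b)))
(-42170 + sqrt(u(68, -1) - 16992))/(9117 + g(191)) = (-42170 + sqrt(-1 - 16992))/(9117 + 191**2*(-354 + 4*191)) = (-42170 + sqrt(-16993))/(9117 + 36481*(-354 + 764)) = (-42170 + I*sqrt(16993))/(9117 + 36481*410) = (-42170 + I*sqrt(16993))/(9117 + 14957210) = (-42170 + I*sqrt(16993))/14966327 = (-42170 + I*sqrt(16993))*(1/14966327) = -42170/14966327 + I*sqrt(16993)/14966327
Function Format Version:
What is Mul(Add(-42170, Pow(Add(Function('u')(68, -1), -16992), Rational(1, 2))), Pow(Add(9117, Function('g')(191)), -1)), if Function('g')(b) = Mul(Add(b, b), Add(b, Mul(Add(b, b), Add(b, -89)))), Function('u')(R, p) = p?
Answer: Add(Rational(-42170, 14966327), Mul(Rational(1, 14966327), I, Pow(16993, Rational(1, 2)))) ≈ Add(-0.0028177, Mul(8.7100e-6, I))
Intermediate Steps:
Function('g')(b) = Mul(2, b, Add(b, Mul(2, b, Add(-89, b)))) (Function('g')(b) = Mul(Mul(2, b), Add(b, Mul(Mul(2, b), Add(-89, b)))) = Mul(Mul(2, b), Add(b, Mul(2, b, Add(-89, b)))) = Mul(2, b, Add(b, Mul(2, b, Add(-89, b)))))
Mul(Add(-42170, Pow(Add(Function('u')(68, -1), -16992), Rational(1, 2))), Pow(Add(9117, Function('g')(191)), -1)) = Mul(Add(-42170, Pow(Add(-1, -16992), Rational(1, 2))), Pow(Add(9117, Mul(Pow(191, 2), Add(-354, Mul(4, 191)))), -1)) = Mul(Add(-42170, Pow(-16993, Rational(1, 2))), Pow(Add(9117, Mul(36481, Add(-354, 764))), -1)) = Mul(Add(-42170, Mul(I, Pow(16993, Rational(1, 2)))), Pow(Add(9117, Mul(36481, 410)), -1)) = Mul(Add(-42170, Mul(I, Pow(16993, Rational(1, 2)))), Pow(Add(9117, 14957210), -1)) = Mul(Add(-42170, Mul(I, Pow(16993, Rational(1, 2)))), Pow(14966327, -1)) = Mul(Add(-42170, Mul(I, Pow(16993, Rational(1, 2)))), Rational(1, 14966327)) = Add(Rational(-42170, 14966327), Mul(Rational(1, 14966327), I, Pow(16993, Rational(1, 2))))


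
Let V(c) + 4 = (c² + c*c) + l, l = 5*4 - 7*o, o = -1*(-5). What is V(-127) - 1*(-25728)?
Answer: 57967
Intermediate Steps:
o = 5
l = -15 (l = 5*4 - 7*5 = 20 - 35 = -15)
V(c) = -19 + 2*c² (V(c) = -4 + ((c² + c*c) - 15) = -4 + ((c² + c²) - 15) = -4 + (2*c² - 15) = -4 + (-15 + 2*c²) = -19 + 2*c²)
V(-127) - 1*(-25728) = (-19 + 2*(-127)²) - 1*(-25728) = (-19 + 2*16129) + 25728 = (-19 + 32258) + 25728 = 32239 + 25728 = 57967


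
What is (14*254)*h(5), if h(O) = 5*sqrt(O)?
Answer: 17780*sqrt(5) ≈ 39757.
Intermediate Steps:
(14*254)*h(5) = (14*254)*(5*sqrt(5)) = 3556*(5*sqrt(5)) = 17780*sqrt(5)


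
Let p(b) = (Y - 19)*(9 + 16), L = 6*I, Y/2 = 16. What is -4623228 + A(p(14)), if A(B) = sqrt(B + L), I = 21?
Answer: -4623228 + sqrt(451) ≈ -4.6232e+6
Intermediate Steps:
Y = 32 (Y = 2*16 = 32)
L = 126 (L = 6*21 = 126)
p(b) = 325 (p(b) = (32 - 19)*(9 + 16) = 13*25 = 325)
A(B) = sqrt(126 + B) (A(B) = sqrt(B + 126) = sqrt(126 + B))
-4623228 + A(p(14)) = -4623228 + sqrt(126 + 325) = -4623228 + sqrt(451)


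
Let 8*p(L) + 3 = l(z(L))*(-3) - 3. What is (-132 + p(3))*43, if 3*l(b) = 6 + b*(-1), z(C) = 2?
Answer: -22919/4 ≈ -5729.8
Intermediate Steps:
l(b) = 2 - b/3 (l(b) = (6 + b*(-1))/3 = (6 - b)/3 = 2 - b/3)
p(L) = -5/4 (p(L) = -3/8 + ((2 - 1/3*2)*(-3) - 3)/8 = -3/8 + ((2 - 2/3)*(-3) - 3)/8 = -3/8 + ((4/3)*(-3) - 3)/8 = -3/8 + (-4 - 3)/8 = -3/8 + (1/8)*(-7) = -3/8 - 7/8 = -5/4)
(-132 + p(3))*43 = (-132 - 5/4)*43 = -533/4*43 = -22919/4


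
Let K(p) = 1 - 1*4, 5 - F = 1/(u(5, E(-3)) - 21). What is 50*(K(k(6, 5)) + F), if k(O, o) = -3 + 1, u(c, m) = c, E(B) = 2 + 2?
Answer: 825/8 ≈ 103.13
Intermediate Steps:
E(B) = 4
k(O, o) = -2
F = 81/16 (F = 5 - 1/(5 - 21) = 5 - 1/(-16) = 5 - 1*(-1/16) = 5 + 1/16 = 81/16 ≈ 5.0625)
K(p) = -3 (K(p) = 1 - 4 = -3)
50*(K(k(6, 5)) + F) = 50*(-3 + 81/16) = 50*(33/16) = 825/8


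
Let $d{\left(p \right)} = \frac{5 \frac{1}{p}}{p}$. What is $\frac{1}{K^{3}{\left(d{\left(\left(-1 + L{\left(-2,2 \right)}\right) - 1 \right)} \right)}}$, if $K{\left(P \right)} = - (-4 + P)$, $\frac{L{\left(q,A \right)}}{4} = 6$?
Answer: $\frac{113379904}{7200237491} \approx 0.015747$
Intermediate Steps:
$L{\left(q,A \right)} = 24$ ($L{\left(q,A \right)} = 4 \cdot 6 = 24$)
$d{\left(p \right)} = \frac{5}{p^{2}}$
$K{\left(P \right)} = 4 - P$
$\frac{1}{K^{3}{\left(d{\left(\left(-1 + L{\left(-2,2 \right)}\right) - 1 \right)} \right)}} = \frac{1}{\left(4 - \frac{5}{\left(\left(-1 + 24\right) - 1\right)^{2}}\right)^{3}} = \frac{1}{\left(4 - \frac{5}{\left(23 - 1\right)^{2}}\right)^{3}} = \frac{1}{\left(4 - \frac{5}{484}\right)^{3}} = \frac{1}{\left(\frac{1931}{484}\right)^{3}} = \frac{1}{\frac{7200237491}{113379904}} = \frac{113379904}{7200237491}$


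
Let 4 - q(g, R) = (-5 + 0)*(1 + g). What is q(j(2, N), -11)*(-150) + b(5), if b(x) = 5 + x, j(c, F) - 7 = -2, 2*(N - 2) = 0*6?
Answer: -5090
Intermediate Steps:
N = 2 (N = 2 + (0*6)/2 = 2 + (½)*0 = 2 + 0 = 2)
j(c, F) = 5 (j(c, F) = 7 - 2 = 5)
q(g, R) = 9 + 5*g (q(g, R) = 4 - (-5 + 0)*(1 + g) = 4 - (-5)*(1 + g) = 4 - (-5 - 5*g) = 4 + (5 + 5*g) = 9 + 5*g)
q(j(2, N), -11)*(-150) + b(5) = (9 + 5*5)*(-150) + (5 + 5) = (9 + 25)*(-150) + 10 = 34*(-150) + 10 = -5100 + 10 = -5090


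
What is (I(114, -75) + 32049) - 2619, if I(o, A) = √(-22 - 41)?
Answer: 29430 + 3*I*√7 ≈ 29430.0 + 7.9373*I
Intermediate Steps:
I(o, A) = 3*I*√7 (I(o, A) = √(-63) = 3*I*√7)
(I(114, -75) + 32049) - 2619 = (3*I*√7 + 32049) - 2619 = (32049 + 3*I*√7) - 2619 = 29430 + 3*I*√7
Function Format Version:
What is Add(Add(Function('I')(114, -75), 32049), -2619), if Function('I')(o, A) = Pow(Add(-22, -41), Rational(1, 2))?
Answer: Add(29430, Mul(3, I, Pow(7, Rational(1, 2)))) ≈ Add(29430., Mul(7.9373, I))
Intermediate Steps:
Function('I')(o, A) = Mul(3, I, Pow(7, Rational(1, 2))) (Function('I')(o, A) = Pow(-63, Rational(1, 2)) = Mul(3, I, Pow(7, Rational(1, 2))))
Add(Add(Function('I')(114, -75), 32049), -2619) = Add(Add(Mul(3, I, Pow(7, Rational(1, 2))), 32049), -2619) = Add(Add(32049, Mul(3, I, Pow(7, Rational(1, 2)))), -2619) = Add(29430, Mul(3, I, Pow(7, Rational(1, 2))))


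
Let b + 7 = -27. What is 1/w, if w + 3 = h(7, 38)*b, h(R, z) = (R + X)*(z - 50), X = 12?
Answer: 1/7749 ≈ 0.00012905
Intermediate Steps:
b = -34 (b = -7 - 27 = -34)
h(R, z) = (-50 + z)*(12 + R) (h(R, z) = (R + 12)*(z - 50) = (12 + R)*(-50 + z) = (-50 + z)*(12 + R))
w = 7749 (w = -3 + (-600 - 50*7 + 12*38 + 7*38)*(-34) = -3 + (-600 - 350 + 456 + 266)*(-34) = -3 - 228*(-34) = -3 + 7752 = 7749)
1/w = 1/7749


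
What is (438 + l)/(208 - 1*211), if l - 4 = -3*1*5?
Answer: -427/3 ≈ -142.33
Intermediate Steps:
l = -11 (l = 4 - 3*1*5 = 4 - 3*5 = 4 - 15 = -11)
(438 + l)/(208 - 1*211) = (438 - 11)/(208 - 1*211) = 427/(208 - 211) = 427/(-3) = 427*(-⅓) = -427/3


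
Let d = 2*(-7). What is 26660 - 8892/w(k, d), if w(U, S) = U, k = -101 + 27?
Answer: 990866/37 ≈ 26780.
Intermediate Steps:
k = -74
d = -14
26660 - 8892/w(k, d) = 26660 - 8892/(-74) = 26660 - 8892*(-1)/74 = 26660 - 1*(-4446/37) = 26660 + 4446/37 = 990866/37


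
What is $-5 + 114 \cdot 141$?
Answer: $16069$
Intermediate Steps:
$-5 + 114 \cdot 141 = -5 + 16074 = 16069$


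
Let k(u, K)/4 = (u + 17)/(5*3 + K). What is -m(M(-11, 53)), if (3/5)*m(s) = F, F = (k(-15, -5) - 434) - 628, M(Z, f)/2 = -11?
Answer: 5306/3 ≈ 1768.7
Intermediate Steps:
k(u, K) = 4*(17 + u)/(15 + K) (k(u, K) = 4*((u + 17)/(5*3 + K)) = 4*((17 + u)/(15 + K)) = 4*(17 + u)/(15 + K))
M(Z, f) = -22 (M(Z, f) = 2*(-11) = -22)
F = -5306/5 (F = (4*(17 - 15)/(15 - 5) - 434) - 628 = (4*2/10 - 434) - 628 = (4*(⅒)*2 - 434) - 628 = (⅘ - 434) - 628 = -2166/5 - 628 = -5306/5 ≈ -1061.2)
m(s) = -5306/3 (m(s) = (5/3)*(-5306/5) = -5306/3)
-m(M(-11, 53)) = -1*(-5306/3) = 5306/3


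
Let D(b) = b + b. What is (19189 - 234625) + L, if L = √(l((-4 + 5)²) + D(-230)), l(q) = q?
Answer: -215436 + 3*I*√51 ≈ -2.1544e+5 + 21.424*I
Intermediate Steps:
D(b) = 2*b
L = 3*I*√51 (L = √((-4 + 5)² + 2*(-230)) = √(1² - 460) = √(1 - 460) = √(-459) = 3*I*√51 ≈ 21.424*I)
(19189 - 234625) + L = (19189 - 234625) + 3*I*√51 = -215436 + 3*I*√51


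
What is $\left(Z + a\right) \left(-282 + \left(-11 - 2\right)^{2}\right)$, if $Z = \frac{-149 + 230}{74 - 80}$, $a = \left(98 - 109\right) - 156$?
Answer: $\frac{40793}{2} \approx 20397.0$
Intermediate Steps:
$a = -167$ ($a = -11 - 156 = -167$)
$Z = - \frac{27}{2}$ ($Z = \frac{81}{-6} = 81 \left(- \frac{1}{6}\right) = - \frac{27}{2} \approx -13.5$)
$\left(Z + a\right) \left(-282 + \left(-11 - 2\right)^{2}\right) = \left(- \frac{27}{2} - 167\right) \left(-282 + \left(-11 - 2\right)^{2}\right) = - \frac{361 \left(-282 + \left(-13\right)^{2}\right)}{2} = - \frac{361 \left(-282 + 169\right)}{2} = \left(- \frac{361}{2}\right) \left(-113\right) = \frac{40793}{2}$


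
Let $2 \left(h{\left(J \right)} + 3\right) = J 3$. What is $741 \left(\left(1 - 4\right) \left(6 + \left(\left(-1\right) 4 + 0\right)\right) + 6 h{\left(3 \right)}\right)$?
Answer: $2223$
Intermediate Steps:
$h{\left(J \right)} = -3 + \frac{3 J}{2}$ ($h{\left(J \right)} = -3 + \frac{J 3}{2} = -3 + \frac{3 J}{2}$)
$741 \left(\left(1 - 4\right) \left(6 + \left(\left(-1\right) 4 + 0\right)\right) + 6 h{\left(3 \right)}\right) = 741 \left(\left(1 - 4\right) \left(6 + \left(\left(-1\right) 4 + 0\right)\right) + 6 \left(-3 + \frac{3}{2} \cdot 3\right)\right) = 741 \left(- 3 \left(6 + \left(-4 + 0\right)\right) + 6 \left(-3 + \frac{9}{2}\right)\right) = 741 \left(- 3 \left(6 - 4\right) + 6 \cdot \frac{3}{2}\right) = 741 \left(\left(-3\right) 2 + 9\right) = 741 \left(-6 + 9\right) = 741 \cdot 3 = 2223$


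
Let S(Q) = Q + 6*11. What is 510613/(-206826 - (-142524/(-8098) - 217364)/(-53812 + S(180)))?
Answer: -55373103566971/22429554666929 ≈ -2.4688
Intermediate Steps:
S(Q) = 66 + Q (S(Q) = Q + 66 = 66 + Q)
510613/(-206826 - (-142524/(-8098) - 217364)/(-53812 + S(180))) = 510613/(-206826 - (-142524/(-8098) - 217364)/(-53812 + (66 + 180))) = 510613/(-206826 - (-142524*(-1/8098) - 217364)/(-53812 + 246)) = 510613/(-206826 - (71262/4049 - 217364)/(-53566)) = 510613/(-206826 - (-880035574)*(-1)/(4049*53566)) = 510613/(-206826 - 1*440017787/108444367) = 510613/(-206826 - 440017787/108444367) = 510613/(-22429554666929/108444367) = 510613*(-108444367/22429554666929) = -55373103566971/22429554666929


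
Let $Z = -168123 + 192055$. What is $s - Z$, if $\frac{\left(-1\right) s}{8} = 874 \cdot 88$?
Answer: $-639228$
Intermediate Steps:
$Z = 23932$
$s = -615296$ ($s = - 8 \cdot 874 \cdot 88 = \left(-8\right) 76912 = -615296$)
$s - Z = -615296 - 23932 = -639228$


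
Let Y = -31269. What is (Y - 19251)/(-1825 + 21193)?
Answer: -2105/807 ≈ -2.6084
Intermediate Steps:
(Y - 19251)/(-1825 + 21193) = (-31269 - 19251)/(-1825 + 21193) = -50520/19368 = -50520*1/19368 = -2105/807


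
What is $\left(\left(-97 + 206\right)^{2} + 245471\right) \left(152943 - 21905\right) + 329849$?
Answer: $33723221225$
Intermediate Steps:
$\left(\left(-97 + 206\right)^{2} + 245471\right) \left(152943 - 21905\right) + 329849 = \left(109^{2} + 245471\right) 131038 + 329849 = \left(11881 + 245471\right) 131038 + 329849 = 257352 \cdot 131038 + 329849 = 33722891376 + 329849 = 33723221225$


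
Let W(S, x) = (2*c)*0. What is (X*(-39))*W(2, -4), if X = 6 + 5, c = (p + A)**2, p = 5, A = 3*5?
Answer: 0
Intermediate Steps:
A = 15
c = 400 (c = (5 + 15)**2 = 20**2 = 400)
W(S, x) = 0 (W(S, x) = (2*400)*0 = 800*0 = 0)
X = 11
(X*(-39))*W(2, -4) = (11*(-39))*0 = -429*0 = 0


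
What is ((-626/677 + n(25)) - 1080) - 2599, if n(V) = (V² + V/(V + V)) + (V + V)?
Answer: -4067991/1354 ≈ -3004.4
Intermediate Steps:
n(V) = ½ + V² + 2*V (n(V) = (V² + V/((2*V))) + 2*V = (V² + (1/(2*V))*V) + 2*V = (V² + ½) + 2*V = (½ + V²) + 2*V = ½ + V² + 2*V)
((-626/677 + n(25)) - 1080) - 2599 = ((-626/677 + (½ + 25² + 2*25)) - 1080) - 2599 = ((-626*1/677 + (½ + 625 + 50)) - 1080) - 2599 = ((-626/677 + 1351/2) - 1080) - 2599 = (913375/1354 - 1080) - 2599 = -548945/1354 - 2599 = -4067991/1354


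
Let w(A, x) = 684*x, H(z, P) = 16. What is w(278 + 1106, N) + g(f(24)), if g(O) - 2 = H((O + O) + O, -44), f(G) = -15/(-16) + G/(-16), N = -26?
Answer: -17766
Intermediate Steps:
f(G) = 15/16 - G/16 (f(G) = -15*(-1/16) + G*(-1/16) = 15/16 - G/16)
g(O) = 18 (g(O) = 2 + 16 = 18)
w(278 + 1106, N) + g(f(24)) = 684*(-26) + 18 = -17784 + 18 = -17766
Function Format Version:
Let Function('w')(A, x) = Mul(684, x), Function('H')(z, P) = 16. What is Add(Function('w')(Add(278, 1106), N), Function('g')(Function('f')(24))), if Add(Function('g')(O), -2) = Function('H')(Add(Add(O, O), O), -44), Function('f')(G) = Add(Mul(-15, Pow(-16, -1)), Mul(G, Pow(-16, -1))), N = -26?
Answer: -17766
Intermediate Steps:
Function('f')(G) = Add(Rational(15, 16), Mul(Rational(-1, 16), G)) (Function('f')(G) = Add(Mul(-15, Rational(-1, 16)), Mul(G, Rational(-1, 16))) = Add(Rational(15, 16), Mul(Rational(-1, 16), G)))
Function('g')(O) = 18 (Function('g')(O) = Add(2, 16) = 18)
Add(Function('w')(Add(278, 1106), N), Function('g')(Function('f')(24))) = Add(Mul(684, -26), 18) = Add(-17784, 18) = -17766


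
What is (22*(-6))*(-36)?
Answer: 4752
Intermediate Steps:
(22*(-6))*(-36) = -132*(-36) = 4752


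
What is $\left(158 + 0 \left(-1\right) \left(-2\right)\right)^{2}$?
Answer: $24964$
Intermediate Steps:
$\left(158 + 0 \left(-1\right) \left(-2\right)\right)^{2} = \left(158 + 0 \left(-2\right)\right)^{2} = \left(158 + 0\right)^{2} = 158^{2} = 24964$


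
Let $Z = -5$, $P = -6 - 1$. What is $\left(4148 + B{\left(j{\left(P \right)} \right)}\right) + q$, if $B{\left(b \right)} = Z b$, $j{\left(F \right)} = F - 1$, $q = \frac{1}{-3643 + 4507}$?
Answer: $\frac{3618433}{864} \approx 4188.0$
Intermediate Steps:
$P = -7$ ($P = -6 - 1 = -7$)
$q = \frac{1}{864} \approx 0.0011574$
$j{\left(F \right)} = -1 + F$ ($j{\left(F \right)} = F - 1 = -1 + F$)
$B{\left(b \right)} = - 5 b$
$\left(4148 + B{\left(j{\left(P \right)} \right)}\right) + q = \left(4148 - 5 \left(-1 - 7\right)\right) + \frac{1}{864} = \left(4148 - -40\right) + \frac{1}{864} = \left(4148 + 40\right) + \frac{1}{864} = 4188 + \frac{1}{864} = \frac{3618433}{864}$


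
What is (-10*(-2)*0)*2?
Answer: 0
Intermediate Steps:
(-10*(-2)*0)*2 = (20*0)*2 = 0*2 = 0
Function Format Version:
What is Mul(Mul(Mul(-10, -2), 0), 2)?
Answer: 0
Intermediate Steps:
Mul(Mul(Mul(-10, -2), 0), 2) = Mul(Mul(20, 0), 2) = Mul(0, 2) = 0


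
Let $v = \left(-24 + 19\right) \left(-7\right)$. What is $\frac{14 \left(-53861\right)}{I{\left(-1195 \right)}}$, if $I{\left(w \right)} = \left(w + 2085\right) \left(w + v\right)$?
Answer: $\frac{377027}{516200} \approx 0.73039$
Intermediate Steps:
$v = 35$ ($v = \left(-5\right) \left(-7\right) = 35$)
$I{\left(w \right)} = \left(35 + w\right) \left(2085 + w\right)$ ($I{\left(w \right)} = \left(w + 2085\right) \left(w + 35\right) = \left(2085 + w\right) \left(35 + w\right) = \left(35 + w\right) \left(2085 + w\right)$)
$\frac{14 \left(-53861\right)}{I{\left(-1195 \right)}} = \frac{14 \left(-53861\right)}{72975 + \left(-1195\right)^{2} + 2120 \left(-1195\right)} = - \frac{754054}{72975 + 1428025 - 2533400} = - \frac{754054}{-1032400} = \left(-754054\right) \left(- \frac{1}{1032400}\right) = \frac{377027}{516200}$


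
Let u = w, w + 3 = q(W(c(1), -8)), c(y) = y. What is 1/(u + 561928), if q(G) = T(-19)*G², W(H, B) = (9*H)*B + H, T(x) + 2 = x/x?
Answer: 1/556884 ≈ 1.7957e-6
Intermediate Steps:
T(x) = -1 (T(x) = -2 + x/x = -2 + 1 = -1)
W(H, B) = H + 9*B*H (W(H, B) = 9*B*H + H = H + 9*B*H)
q(G) = -G²
w = -5044 (w = -3 - (1*(1 + 9*(-8)))² = -3 - (1*(1 - 72))² = -3 - (1*(-71))² = -3 - 1*(-71)² = -3 - 1*5041 = -3 - 5041 = -5044)
u = -5044
1/(u + 561928) = 1/(-5044 + 561928) = 1/556884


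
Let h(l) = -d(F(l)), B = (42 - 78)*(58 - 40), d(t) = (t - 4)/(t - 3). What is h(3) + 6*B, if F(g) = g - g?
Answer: -11668/3 ≈ -3889.3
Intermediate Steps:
F(g) = 0
d(t) = (-4 + t)/(-3 + t)
B = -648 (B = -36*18 = -648)
h(l) = -4/3 (h(l) = -(-4 + 0)/(-3 + 0) = -(-4)/(-3) = -(-1)*(-4)/3 = -1*4/3 = -4/3)
h(3) + 6*B = -4/3 + 6*(-648) = -4/3 - 3888 = -11668/3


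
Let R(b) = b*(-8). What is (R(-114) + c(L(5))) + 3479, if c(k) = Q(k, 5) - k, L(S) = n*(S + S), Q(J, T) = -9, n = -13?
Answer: 4512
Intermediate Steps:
L(S) = -26*S (L(S) = -13*(S + S) = -26*S)
R(b) = -8*b
c(k) = -9 - k
(R(-114) + c(L(5))) + 3479 = (-8*(-114) + (-9 - (-26)*5)) + 3479 = (912 + (-9 - 1*(-130))) + 3479 = (912 + (-9 + 130)) + 3479 = (912 + 121) + 3479 = 1033 + 3479 = 4512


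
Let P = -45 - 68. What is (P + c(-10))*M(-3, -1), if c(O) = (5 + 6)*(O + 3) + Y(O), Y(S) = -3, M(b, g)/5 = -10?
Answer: 9650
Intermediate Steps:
M(b, g) = -50 (M(b, g) = 5*(-10) = -50)
P = -113
c(O) = 30 + 11*O (c(O) = (5 + 6)*(O + 3) - 3 = 11*(3 + O) - 3 = (33 + 11*O) - 3 = 30 + 11*O)
(P + c(-10))*M(-3, -1) = (-113 + (30 + 11*(-10)))*(-50) = (-113 + (30 - 110))*(-50) = (-113 - 80)*(-50) = -193*(-50) = 9650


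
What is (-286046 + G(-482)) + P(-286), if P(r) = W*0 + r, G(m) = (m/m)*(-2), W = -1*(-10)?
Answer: -286334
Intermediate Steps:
W = 10
G(m) = -2 (G(m) = 1*(-2) = -2)
P(r) = r (P(r) = 10*0 + r = 0 + r = r)
(-286046 + G(-482)) + P(-286) = (-286046 - 2) - 286 = -286048 - 286 = -286334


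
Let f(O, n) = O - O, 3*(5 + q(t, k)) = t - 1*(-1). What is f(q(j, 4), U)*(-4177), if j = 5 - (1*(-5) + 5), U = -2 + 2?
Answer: 0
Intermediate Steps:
U = 0
j = 5 (j = 5 - (-5 + 5) = 5 - 1*0 = 5 + 0 = 5)
q(t, k) = -14/3 + t/3 (q(t, k) = -5 + (t - 1*(-1))/3 = -5 + (t + 1)/3 = -5 + (1 + t)/3 = -5 + (⅓ + t/3) = -14/3 + t/3)
f(O, n) = 0
f(q(j, 4), U)*(-4177) = 0*(-4177) = 0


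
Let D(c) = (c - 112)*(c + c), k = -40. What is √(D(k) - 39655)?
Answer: 3*I*√3055 ≈ 165.82*I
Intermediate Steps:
D(c) = 2*c*(-112 + c) (D(c) = (-112 + c)*(2*c) = 2*c*(-112 + c))
√(D(k) - 39655) = √(2*(-40)*(-112 - 40) - 39655) = √(2*(-40)*(-152) - 39655) = √(12160 - 39655) = √(-27495) = 3*I*√3055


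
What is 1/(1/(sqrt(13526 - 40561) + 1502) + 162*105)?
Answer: 38834494892/660574783661941 + I*sqrt(27035)/660574783661941 ≈ 5.8789e-5 + 2.4891e-13*I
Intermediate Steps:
1/(1/(sqrt(13526 - 40561) + 1502) + 162*105) = 1/(1/(sqrt(-27035) + 1502) + 17010) = 1/(1/(I*sqrt(27035) + 1502) + 17010) = 1/(1/(1502 + I*sqrt(27035)) + 17010) = 1/(17010 + 1/(1502 + I*sqrt(27035)))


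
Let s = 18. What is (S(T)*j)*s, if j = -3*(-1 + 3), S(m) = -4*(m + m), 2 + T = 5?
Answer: 2592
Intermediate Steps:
T = 3 (T = -2 + 5 = 3)
S(m) = -8*m
j = -6 (j = -3*2 = -6)
(S(T)*j)*s = (-8*3*(-6))*18 = -24*(-6)*18 = 144*18 = 2592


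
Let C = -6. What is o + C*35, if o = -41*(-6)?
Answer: 36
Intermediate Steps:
o = 246
o + C*35 = 246 - 6*35 = 246 - 210 = 36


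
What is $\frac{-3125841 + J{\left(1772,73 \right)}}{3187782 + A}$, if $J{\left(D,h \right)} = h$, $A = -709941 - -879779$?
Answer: $- \frac{781442}{839405} \approx -0.93095$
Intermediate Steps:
$A = 169838$ ($A = -709941 + 879779 = 169838$)
$\frac{-3125841 + J{\left(1772,73 \right)}}{3187782 + A} = \frac{-3125841 + 73}{3187782 + 169838} = - \frac{3125768}{3357620} = \left(-3125768\right) \frac{1}{3357620} = - \frac{781442}{839405}$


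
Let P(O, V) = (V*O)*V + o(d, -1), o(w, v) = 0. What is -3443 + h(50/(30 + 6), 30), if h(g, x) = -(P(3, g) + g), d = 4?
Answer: -372619/108 ≈ -3450.2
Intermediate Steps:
P(O, V) = O*V² (P(O, V) = (V*O)*V + 0 = (O*V)*V + 0 = O*V² + 0 = O*V²)
h(g, x) = -g - 3*g² (h(g, x) = -(3*g² + g) = -(g + 3*g²) = -g - 3*g²)
-3443 + h(50/(30 + 6), 30) = -3443 + (50/(30 + 6))*(-1 - 150/(30 + 6)) = -3443 + (50/36)*(-1 - 150/36) = -3443 + (50*(1/36))*(-1 - 150/36) = -3443 + 25*(-1 - 3*25/18)/18 = -3443 + 25*(-1 - 25/6)/18 = -3443 + (25/18)*(-31/6) = -3443 - 775/108 = -372619/108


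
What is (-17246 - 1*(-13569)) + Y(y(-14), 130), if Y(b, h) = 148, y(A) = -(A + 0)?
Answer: -3529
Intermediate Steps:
y(A) = -A
(-17246 - 1*(-13569)) + Y(y(-14), 130) = (-17246 - 1*(-13569)) + 148 = (-17246 + 13569) + 148 = -3677 + 148 = -3529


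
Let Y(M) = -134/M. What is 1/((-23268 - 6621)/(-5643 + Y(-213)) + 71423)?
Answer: 1201825/85844313332 ≈ 1.4000e-5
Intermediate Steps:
1/((-23268 - 6621)/(-5643 + Y(-213)) + 71423) = 1/((-23268 - 6621)/(-5643 - 134/(-213)) + 71423) = 1/(-29889/(-5643 - 134*(-1/213)) + 71423) = 1/(-29889/(-5643 + 134/213) + 71423) = 1/(-29889/(-1201825/213) + 71423) = 1/(-29889*(-213/1201825) + 71423) = 1/(6366357/1201825 + 71423) = 1/(85844313332/1201825) = 1201825/85844313332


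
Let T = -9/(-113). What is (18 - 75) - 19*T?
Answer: -6612/113 ≈ -58.513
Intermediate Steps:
T = 9/113 (T = -9*(-1/113) = 9/113 ≈ 0.079646)
(18 - 75) - 19*T = (18 - 75) - 19*9/113 = -57 - 171/113 = -6612/113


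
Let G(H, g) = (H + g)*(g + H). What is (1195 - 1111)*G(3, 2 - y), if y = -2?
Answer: 4116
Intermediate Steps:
G(H, g) = (H + g)**2 (G(H, g) = (H + g)*(H + g) = (H + g)**2)
(1195 - 1111)*G(3, 2 - y) = (1195 - 1111)*(3 + (2 - 1*(-2)))**2 = 84*(3 + (2 + 2))**2 = 84*(3 + 4)**2 = 84*7**2 = 84*49 = 4116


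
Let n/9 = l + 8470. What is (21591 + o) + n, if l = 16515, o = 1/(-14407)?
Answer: 3550691591/14407 ≈ 2.4646e+5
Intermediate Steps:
o = -1/14407 ≈ -6.9411e-5
n = 224865 (n = 9*(16515 + 8470) = 9*24985 = 224865)
(21591 + o) + n = (21591 - 1/14407) + 224865 = 311061536/14407 + 224865 = 3550691591/14407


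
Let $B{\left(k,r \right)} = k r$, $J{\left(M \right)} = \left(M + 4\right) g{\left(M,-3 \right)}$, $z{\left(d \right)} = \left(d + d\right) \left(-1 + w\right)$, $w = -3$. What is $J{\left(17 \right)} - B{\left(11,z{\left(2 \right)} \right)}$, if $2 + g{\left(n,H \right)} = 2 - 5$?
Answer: $71$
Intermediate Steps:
$g{\left(n,H \right)} = -5$ ($g{\left(n,H \right)} = -2 + \left(2 - 5\right) = -2 - 3 = -5$)
$z{\left(d \right)} = - 8 d$ ($z{\left(d \right)} = \left(d + d\right) \left(-1 - 3\right) = 2 d \left(-4\right) = - 8 d$)
$J{\left(M \right)} = -20 - 5 M$ ($J{\left(M \right)} = \left(M + 4\right) \left(-5\right) = \left(4 + M\right) \left(-5\right) = -20 - 5 M$)
$J{\left(17 \right)} - B{\left(11,z{\left(2 \right)} \right)} = \left(-20 - 85\right) - 11 \left(\left(-8\right) 2\right) = \left(-20 - 85\right) - 11 \left(-16\right) = -105 - -176 = -105 + 176 = 71$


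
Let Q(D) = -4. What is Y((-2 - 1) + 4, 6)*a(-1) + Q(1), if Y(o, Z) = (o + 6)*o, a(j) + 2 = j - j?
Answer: -18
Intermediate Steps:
a(j) = -2 (a(j) = -2 + (j - j) = -2 + 0 = -2)
Y(o, Z) = o*(6 + o) (Y(o, Z) = (6 + o)*o = o*(6 + o))
Y((-2 - 1) + 4, 6)*a(-1) + Q(1) = (((-2 - 1) + 4)*(6 + ((-2 - 1) + 4)))*(-2) - 4 = ((-3 + 4)*(6 + (-3 + 4)))*(-2) - 4 = (1*(6 + 1))*(-2) - 4 = (1*7)*(-2) - 4 = 7*(-2) - 4 = -14 - 4 = -18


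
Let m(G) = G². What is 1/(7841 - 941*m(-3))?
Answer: -1/628 ≈ -0.0015924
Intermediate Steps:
1/(7841 - 941*m(-3)) = 1/(7841 - 941*(-3)²) = 1/(7841 - 941*9) = 1/(7841 - 8469) = 1/(-628) = -1/628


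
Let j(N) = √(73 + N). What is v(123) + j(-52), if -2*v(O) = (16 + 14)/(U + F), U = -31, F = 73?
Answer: -5/14 + √21 ≈ 4.2254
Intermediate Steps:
v(O) = -5/14 (v(O) = -(16 + 14)/(2*(-31 + 73)) = -15/42 = -½*5/7 = -5/14)
v(123) + j(-52) = -5/14 + √(73 - 52) = -5/14 + √21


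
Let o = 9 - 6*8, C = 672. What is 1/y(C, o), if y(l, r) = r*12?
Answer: -1/468 ≈ -0.0021368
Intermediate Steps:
o = -39 (o = 9 - 48 = -39)
y(l, r) = 12*r
1/y(C, o) = 1/(12*(-39)) = 1/(-468) = -1/468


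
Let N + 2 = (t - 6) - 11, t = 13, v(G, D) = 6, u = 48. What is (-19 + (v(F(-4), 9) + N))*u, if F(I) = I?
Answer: -912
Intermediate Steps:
N = -6 (N = -2 + ((13 - 6) - 11) = -2 + (7 - 11) = -2 - 4 = -6)
(-19 + (v(F(-4), 9) + N))*u = (-19 + (6 - 6))*48 = (-19 + 0)*48 = -19*48 = -912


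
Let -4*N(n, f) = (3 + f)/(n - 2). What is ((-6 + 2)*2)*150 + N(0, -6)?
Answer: -9603/8 ≈ -1200.4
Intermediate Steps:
N(n, f) = -(3 + f)/(4*(-2 + n)) (N(n, f) = -(3 + f)/(4*(n - 2)) = -(3 + f)/(4*(-2 + n)))
((-6 + 2)*2)*150 + N(0, -6) = ((-6 + 2)*2)*150 + (-3 - 1*(-6))/(4*(-2 + 0)) = -4*2*150 + (1/4)*(-3 + 6)/(-2) = -8*150 + (1/4)*(-1/2)*3 = -1200 - 3/8 = -9603/8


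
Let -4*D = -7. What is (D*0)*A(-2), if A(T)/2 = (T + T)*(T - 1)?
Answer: 0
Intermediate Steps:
D = 7/4 (D = -1/4*(-7) = 7/4 ≈ 1.7500)
A(T) = 4*T*(-1 + T) (A(T) = 2*((T + T)*(T - 1)) = 2*((2*T)*(-1 + T)) = 2*(2*T*(-1 + T)) = 4*T*(-1 + T))
(D*0)*A(-2) = ((7/4)*0)*(4*(-2)*(-1 - 2)) = 0*(4*(-2)*(-3)) = 0*24 = 0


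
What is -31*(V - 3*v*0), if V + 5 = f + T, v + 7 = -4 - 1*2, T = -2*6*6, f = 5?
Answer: 2232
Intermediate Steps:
T = -72 (T = -12*6 = -72)
v = -13 (v = -7 + (-4 - 1*2) = -7 + (-4 - 2) = -7 - 6 = -13)
V = -72 (V = -5 + (5 - 72) = -5 - 67 = -72)
-31*(V - 3*v*0) = -31*(-72 - 3*(-13)*0) = -31*(-72 + 39*0) = -31*(-72 + 0) = -31*(-72) = 2232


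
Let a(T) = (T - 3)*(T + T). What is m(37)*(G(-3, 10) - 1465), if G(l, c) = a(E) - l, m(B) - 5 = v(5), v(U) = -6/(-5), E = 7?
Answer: -43586/5 ≈ -8717.2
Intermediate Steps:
v(U) = 6/5 (v(U) = -6*(-⅕) = 6/5)
m(B) = 31/5 (m(B) = 5 + 6/5 = 31/5)
a(T) = 2*T*(-3 + T) (a(T) = (-3 + T)*(2*T) = 2*T*(-3 + T))
G(l, c) = 56 - l (G(l, c) = 2*7*(-3 + 7) - l = 2*7*4 - l = 56 - l)
m(37)*(G(-3, 10) - 1465) = 31*((56 - 1*(-3)) - 1465)/5 = 31*((56 + 3) - 1465)/5 = 31*(59 - 1465)/5 = (31/5)*(-1406) = -43586/5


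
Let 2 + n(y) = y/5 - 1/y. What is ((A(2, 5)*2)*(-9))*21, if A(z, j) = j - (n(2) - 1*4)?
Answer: -20979/5 ≈ -4195.8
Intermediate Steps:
n(y) = -2 - 1/y + y/5 (n(y) = -2 + (y/5 - 1/y) = -2 + (-1/y + y/5) = -2 - 1/y + y/5)
A(z, j) = 61/10 + j (A(z, j) = j - ((-2 - 1/2 + (1/5)*2) - 1*4) = j - ((-2 - 1*1/2 + 2/5) - 4) = j - ((-2 - 1/2 + 2/5) - 4) = j - (-21/10 - 4) = j - 1*(-61/10) = j + 61/10 = 61/10 + j)
((A(2, 5)*2)*(-9))*21 = (((61/10 + 5)*2)*(-9))*21 = (((111/10)*2)*(-9))*21 = ((111/5)*(-9))*21 = -999/5*21 = -20979/5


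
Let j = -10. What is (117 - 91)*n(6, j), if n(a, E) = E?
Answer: -260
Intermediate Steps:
(117 - 91)*n(6, j) = (117 - 91)*(-10) = 26*(-10) = -260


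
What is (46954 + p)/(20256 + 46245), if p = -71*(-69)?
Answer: 51853/66501 ≈ 0.77973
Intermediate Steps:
p = 4899
(46954 + p)/(20256 + 46245) = (46954 + 4899)/(20256 + 46245) = 51853/66501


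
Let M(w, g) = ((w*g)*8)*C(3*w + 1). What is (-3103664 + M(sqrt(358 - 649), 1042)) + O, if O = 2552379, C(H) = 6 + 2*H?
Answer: -15105941 + 66688*I*sqrt(291) ≈ -1.5106e+7 + 1.1376e+6*I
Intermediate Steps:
M(w, g) = 8*g*w*(8 + 6*w) (M(w, g) = ((w*g)*8)*(6 + 2*(3*w + 1)) = ((g*w)*8)*(6 + 2*(1 + 3*w)) = (8*g*w)*(6 + (2 + 6*w)) = (8*g*w)*(8 + 6*w) = 8*g*w*(8 + 6*w))
(-3103664 + M(sqrt(358 - 649), 1042)) + O = (-3103664 + 16*1042*sqrt(358 - 649)*(4 + 3*sqrt(358 - 649))) + 2552379 = (-3103664 + 16*1042*sqrt(-291)*(4 + 3*sqrt(-291))) + 2552379 = (-3103664 + 16*1042*(I*sqrt(291))*(4 + 3*(I*sqrt(291)))) + 2552379 = (-3103664 + 16*1042*(I*sqrt(291))*(4 + 3*I*sqrt(291))) + 2552379 = (-3103664 + 16672*I*sqrt(291)*(4 + 3*I*sqrt(291))) + 2552379 = -551285 + 16672*I*sqrt(291)*(4 + 3*I*sqrt(291))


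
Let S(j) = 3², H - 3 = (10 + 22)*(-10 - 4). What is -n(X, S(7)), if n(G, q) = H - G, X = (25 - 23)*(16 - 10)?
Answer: 457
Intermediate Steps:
H = -445 (H = 3 + (10 + 22)*(-10 - 4) = 3 + 32*(-14) = 3 - 448 = -445)
S(j) = 9
X = 12 (X = 2*6 = 12)
n(G, q) = -445 - G
-n(X, S(7)) = -(-445 - 1*12) = -(-445 - 12) = -1*(-457) = 457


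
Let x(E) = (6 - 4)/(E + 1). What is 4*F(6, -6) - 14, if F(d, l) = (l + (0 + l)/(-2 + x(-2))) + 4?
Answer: -16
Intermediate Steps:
x(E) = 2/(1 + E)
F(d, l) = 4 + 3*l/4 (F(d, l) = (l + (0 + l)/(-2 + 2/(1 - 2))) + 4 = (l + l/(-2 + 2/(-1))) + 4 = (l + l/(-2 + 2*(-1))) + 4 = (l + l/(-2 - 2)) + 4 = (l + l/(-4)) + 4 = (l + l*(-¼)) + 4 = (l - l/4) + 4 = 3*l/4 + 4 = 4 + 3*l/4)
4*F(6, -6) - 14 = 4*(4 + (¾)*(-6)) - 14 = 4*(4 - 9/2) - 14 = 4*(-½) - 14 = -2 - 14 = -16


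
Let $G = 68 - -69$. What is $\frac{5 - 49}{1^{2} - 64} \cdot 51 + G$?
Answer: $\frac{3625}{21} \approx 172.62$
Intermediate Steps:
$G = 137$ ($G = 68 + 69 = 137$)
$\frac{5 - 49}{1^{2} - 64} \cdot 51 + G = \frac{5 - 49}{1^{2} - 64} \cdot 51 + 137 = - \frac{44}{1 - 64} \cdot 51 + 137 = - \frac{44}{-63} \cdot 51 + 137 = \left(-44\right) \left(- \frac{1}{63}\right) 51 + 137 = \frac{44}{63} \cdot 51 + 137 = \frac{748}{21} + 137 = \frac{3625}{21}$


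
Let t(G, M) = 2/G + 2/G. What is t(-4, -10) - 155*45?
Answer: -6976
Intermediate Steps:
t(G, M) = 4/G
t(-4, -10) - 155*45 = 4/(-4) - 155*45 = 4*(-1/4) - 6975 = -1 - 6975 = -6976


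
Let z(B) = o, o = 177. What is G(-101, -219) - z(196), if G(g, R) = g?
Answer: -278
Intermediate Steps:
z(B) = 177
G(-101, -219) - z(196) = -101 - 1*177 = -101 - 177 = -278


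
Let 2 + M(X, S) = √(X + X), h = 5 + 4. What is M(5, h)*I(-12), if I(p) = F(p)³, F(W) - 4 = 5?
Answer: -1458 + 729*√10 ≈ 847.30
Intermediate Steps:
h = 9
M(X, S) = -2 + √2*√X (M(X, S) = -2 + √(X + X) = -2 + √(2*X) = -2 + √2*√X)
F(W) = 9 (F(W) = 4 + 5 = 9)
I(p) = 729 (I(p) = 9³ = 729)
M(5, h)*I(-12) = (-2 + √2*√5)*729 = (-2 + √10)*729 = -1458 + 729*√10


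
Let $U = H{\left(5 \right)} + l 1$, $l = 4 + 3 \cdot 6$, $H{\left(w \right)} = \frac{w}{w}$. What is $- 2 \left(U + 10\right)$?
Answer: $-66$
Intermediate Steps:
$H{\left(w \right)} = 1$
$l = 22$ ($l = 4 + 18 = 22$)
$U = 23$ ($U = 1 + 22 \cdot 1 = 1 + 22 = 23$)
$- 2 \left(U + 10\right) = - 2 \left(23 + 10\right) = \left(-2\right) 33 = -66$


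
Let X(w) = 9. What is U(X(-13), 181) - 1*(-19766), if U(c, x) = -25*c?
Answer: 19541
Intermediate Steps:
U(X(-13), 181) - 1*(-19766) = -25*9 - 1*(-19766) = -225 + 19766 = 19541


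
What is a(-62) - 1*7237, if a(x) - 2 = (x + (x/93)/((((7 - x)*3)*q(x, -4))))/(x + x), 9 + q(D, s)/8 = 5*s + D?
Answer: -202779099433/28029456 ≈ -7234.5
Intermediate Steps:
q(D, s) = -72 + 8*D + 40*s (q(D, s) = -72 + 8*(5*s + D) = -72 + 8*(D + 5*s) = -72 + (8*D + 40*s) = -72 + 8*D + 40*s)
a(x) = 2 + (x + x/(93*(-232 + 8*x)*(21 - 3*x)))/(2*x) (a(x) = 2 + (x + (x/93)/((((7 - x)*3)*(-72 + 8*x + 40*(-4)))))/(x + x) = 2 + (x + (x*(1/93))/(((21 - 3*x)*(-72 + 8*x - 160))))/((2*x)) = 2 + (x + (x/93)/(((21 - 3*x)*(-232 + 8*x))))*(1/(2*x)) = 2 + (x + (x/93)/(((-232 + 8*x)*(21 - 3*x))))*(1/(2*x)) = 2 + (x + (x/93)*(1/((-232 + 8*x)*(21 - 3*x))))*(1/(2*x)) = 2 + (x + x/(93*(-232 + 8*x)*(21 - 3*x)))*(1/(2*x)) = 2 + (x + x/(93*(-232 + 8*x)*(21 - 3*x)))/(2*x))
a(-62) - 1*7237 = (2265479 - 78120*(-62) + 11160*(-62)*(-29 - 62))/(4464*(-29 - 62)*(-7 - 62)) - 1*7237 = (1/4464)*(2265479 + 4843440 + 11160*(-62)*(-91))/(-91*(-69)) - 7237 = (1/4464)*(-1/91)*(-1/69)*(2265479 + 4843440 + 62964720) - 7237 = (1/4464)*(-1/91)*(-1/69)*70073639 - 7237 = 70073639/28029456 - 7237 = -202779099433/28029456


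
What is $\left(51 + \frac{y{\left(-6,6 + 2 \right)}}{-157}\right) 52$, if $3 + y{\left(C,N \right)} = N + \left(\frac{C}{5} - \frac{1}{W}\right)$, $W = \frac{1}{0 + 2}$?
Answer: $\frac{2081352}{785} \approx 2651.4$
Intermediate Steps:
$W = \frac{1}{2} \approx 0.5$
$y{\left(C,N \right)} = -5 + N + \frac{C}{5}$ ($y{\left(C,N \right)} = -3 + \left(N + \left(\frac{C}{5} - \frac{1}{\frac{1}{2}}\right)\right) = -3 + \left(N + \left(C \frac{1}{5} - 2\right)\right) = -3 + \left(N + \left(\frac{C}{5} - 2\right)\right) = -3 + \left(N + \left(-2 + \frac{C}{5}\right)\right) = -3 + \left(-2 + N + \frac{C}{5}\right) = -5 + N + \frac{C}{5}$)
$\left(51 + \frac{y{\left(-6,6 + 2 \right)}}{-157}\right) 52 = \left(51 + \frac{-5 + \left(6 + 2\right) + \frac{1}{5} \left(-6\right)}{-157}\right) 52 = \left(51 + \left(-5 + 8 - \frac{6}{5}\right) \left(- \frac{1}{157}\right)\right) 52 = \left(51 + \frac{9}{5} \left(- \frac{1}{157}\right)\right) 52 = \left(51 - \frac{9}{785}\right) 52 = \frac{40026}{785} \cdot 52 = \frac{2081352}{785}$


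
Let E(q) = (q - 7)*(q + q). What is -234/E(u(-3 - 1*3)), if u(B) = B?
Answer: -3/2 ≈ -1.5000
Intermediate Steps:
E(q) = 2*q*(-7 + q) (E(q) = (-7 + q)*(2*q) = 2*q*(-7 + q))
-234/E(u(-3 - 1*3)) = -234*1/(2*(-7 + (-3 - 1*3))*(-3 - 1*3)) = -234*1/(2*(-7 + (-3 - 3))*(-3 - 3)) = -234*(-1/(12*(-7 - 6))) = -234/(2*(-6)*(-13)) = -234/156 = -234*1/156 = -3/2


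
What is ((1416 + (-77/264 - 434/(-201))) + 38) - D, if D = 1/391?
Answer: 305114359/209576 ≈ 1455.9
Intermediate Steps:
D = 1/391 ≈ 0.0025575
((1416 + (-77/264 - 434/(-201))) + 38) - D = ((1416 + (-77/264 - 434/(-201))) + 38) - 1*1/391 = ((1416 + (-77*1/264 - 434*(-1/201))) + 38) - 1/391 = ((1416 + (-7/24 + 434/201)) + 38) - 1/391 = ((1416 + 1001/536) + 38) - 1/391 = (759977/536 + 38) - 1/391 = 780345/536 - 1/391 = 305114359/209576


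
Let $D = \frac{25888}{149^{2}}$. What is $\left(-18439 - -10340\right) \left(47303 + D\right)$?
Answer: $- \frac{8505568107309}{22201} \approx -3.8312 \cdot 10^{8}$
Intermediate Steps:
$D = \frac{25888}{22201} \approx 1.1661$
$\left(-18439 - -10340\right) \left(47303 + D\right) = \left(-18439 - -10340\right) \left(47303 + \frac{25888}{22201}\right) = \left(-18439 + 10340\right) \frac{1050199791}{22201} = \left(-8099\right) \frac{1050199791}{22201} = - \frac{8505568107309}{22201}$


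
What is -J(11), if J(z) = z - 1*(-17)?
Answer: -28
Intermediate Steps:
J(z) = 17 + z (J(z) = z + 17 = 17 + z)
-J(11) = -(17 + 11) = -1*28 = -28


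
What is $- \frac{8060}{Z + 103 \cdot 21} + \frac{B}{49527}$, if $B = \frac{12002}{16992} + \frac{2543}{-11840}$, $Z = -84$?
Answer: $- \frac{92951929981061}{23976123716160} \approx -3.8769$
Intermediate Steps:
$B = \frac{3090407}{6287040}$ ($B = 12002 \cdot \frac{1}{16992} + 2543 \left(- \frac{1}{11840}\right) = \frac{6001}{8496} - \frac{2543}{11840} = \frac{3090407}{6287040} \approx 0.49155$)
$- \frac{8060}{Z + 103 \cdot 21} + \frac{B}{49527} = - \frac{8060}{-84 + 103 \cdot 21} + \frac{3090407}{6287040 \cdot 49527} = - \frac{8060}{-84 + 2163} + \frac{3090407}{6287040} \cdot \frac{1}{49527} = - \frac{8060}{2079} + \frac{3090407}{311378230080} = - \frac{92951929981061}{23976123716160}$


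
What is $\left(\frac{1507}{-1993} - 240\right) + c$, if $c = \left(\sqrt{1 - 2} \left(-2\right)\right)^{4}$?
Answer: $- \frac{447939}{1993} \approx -224.76$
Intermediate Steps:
$c = 16$ ($c = \left(\sqrt{-1} \left(-2\right)\right)^{4} = \left(i \left(-2\right)\right)^{4} = \left(- 2 i\right)^{4} = 16$)
$\left(\frac{1507}{-1993} - 240\right) + c = \left(\frac{1507}{-1993} - 240\right) + 16 = \left(1507 \left(- \frac{1}{1993}\right) - 240\right) + 16 = \left(- \frac{1507}{1993} - 240\right) + 16 = - \frac{479827}{1993} + 16 = - \frac{447939}{1993}$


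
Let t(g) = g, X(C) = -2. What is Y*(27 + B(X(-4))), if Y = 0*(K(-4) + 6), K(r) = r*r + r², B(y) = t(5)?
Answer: 0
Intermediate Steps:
B(y) = 5
K(r) = 2*r² (K(r) = r² + r² = 2*r²)
Y = 0 (Y = 0*(2*(-4)² + 6) = 0*(2*16 + 6) = 0*(32 + 6) = 0*38 = 0)
Y*(27 + B(X(-4))) = 0*(27 + 5) = 0*32 = 0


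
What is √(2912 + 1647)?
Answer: √4559 ≈ 67.520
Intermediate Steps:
√(2912 + 1647) = √4559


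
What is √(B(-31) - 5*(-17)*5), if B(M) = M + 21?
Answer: √415 ≈ 20.372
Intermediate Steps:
B(M) = 21 + M
√(B(-31) - 5*(-17)*5) = √((21 - 31) - 5*(-17)*5) = √(-10 + 85*5) = √(-10 + 425) = √415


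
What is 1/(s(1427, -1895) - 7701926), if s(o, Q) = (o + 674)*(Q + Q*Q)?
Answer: 1/7533060204 ≈ 1.3275e-10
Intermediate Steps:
s(o, Q) = (674 + o)*(Q + Q²)
1/(s(1427, -1895) - 7701926) = 1/(-1895*(674 + 1427 + 674*(-1895) - 1895*1427) - 7701926) = 1/(-1895*(674 + 1427 - 1277230 - 2704165) - 7701926) = 1/(-1895*(-3979294) - 7701926) = 1/(7540762130 - 7701926) = 1/7533060204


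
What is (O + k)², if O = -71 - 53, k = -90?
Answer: 45796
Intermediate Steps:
O = -124
(O + k)² = (-124 - 90)² = (-214)² = 45796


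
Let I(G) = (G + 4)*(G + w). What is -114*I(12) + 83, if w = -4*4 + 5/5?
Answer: 5555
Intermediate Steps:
w = -15 (w = -16 + 5*(⅕) = -16 + 1 = -15)
I(G) = (-15 + G)*(4 + G) (I(G) = (G + 4)*(G - 15) = (4 + G)*(-15 + G) = (-15 + G)*(4 + G))
-114*I(12) + 83 = -114*(-60 + 12² - 11*12) + 83 = -114*(-60 + 144 - 132) + 83 = -114*(-48) + 83 = 5472 + 83 = 5555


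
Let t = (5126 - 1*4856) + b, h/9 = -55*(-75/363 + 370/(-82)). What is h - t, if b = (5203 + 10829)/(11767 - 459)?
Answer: 239277432/115907 ≈ 2064.4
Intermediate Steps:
b = 4008/2827 (b = 16032/11308 = 16032*(1/11308) = 4008/2827 ≈ 1.4178)
h = 1053450/451 (h = 9*(-55*(-75/363 + 370/(-82))) = 9*(-55*(-75*1/363 + 370*(-1/82))) = 9*(-55*(-25/121 - 185/41)) = 9*(-55*(-23410/4961)) = 9*(117050/451) = 1053450/451 ≈ 2335.8)
t = 767298/2827 (t = (5126 - 1*4856) + 4008/2827 = (5126 - 4856) + 4008/2827 = 270 + 4008/2827 = 767298/2827 ≈ 271.42)
h - t = 1053450/451 - 1*767298/2827 = 1053450/451 - 767298/2827 = 239277432/115907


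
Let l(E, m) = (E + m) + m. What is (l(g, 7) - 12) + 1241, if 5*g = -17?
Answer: 6198/5 ≈ 1239.6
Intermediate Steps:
g = -17/5 (g = (⅕)*(-17) = -17/5 ≈ -3.4000)
l(E, m) = E + 2*m
(l(g, 7) - 12) + 1241 = ((-17/5 + 2*7) - 12) + 1241 = ((-17/5 + 14) - 12) + 1241 = (53/5 - 12) + 1241 = -7/5 + 1241 = 6198/5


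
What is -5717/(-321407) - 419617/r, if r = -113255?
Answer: 135515319954/36400949785 ≈ 3.7229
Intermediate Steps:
-5717/(-321407) - 419617/r = -5717/(-321407) - 419617/(-113255) = -5717*(-1/321407) - 419617*(-1/113255) = 5717/321407 + 419617/113255 = 135515319954/36400949785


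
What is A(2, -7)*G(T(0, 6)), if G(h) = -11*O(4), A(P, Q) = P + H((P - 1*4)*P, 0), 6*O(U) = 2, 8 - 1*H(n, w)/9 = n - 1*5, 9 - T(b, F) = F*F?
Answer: -1705/3 ≈ -568.33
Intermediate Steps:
T(b, F) = 9 - F² (T(b, F) = 9 - F*F = 9 - F²)
H(n, w) = 117 - 9*n (H(n, w) = 72 - 9*(n - 1*5) = 72 - 9*(n - 5) = 72 - 9*(-5 + n) = 72 + (45 - 9*n) = 117 - 9*n)
O(U) = ⅓ (O(U) = (⅙)*2 = ⅓)
A(P, Q) = 117 + P - 9*P*(-4 + P) (A(P, Q) = P + (117 - 9*(P - 1*4)*P) = P + (117 - 9*(P - 4)*P) = P + (117 - 9*(-4 + P)*P) = P + (117 - 9*P*(-4 + P)) = 117 + P - 9*P*(-4 + P))
G(h) = -11/3 (G(h) = -11*⅓ = -11/3)
A(2, -7)*G(T(0, 6)) = (117 + 2 - 9*2*(-4 + 2))*(-11/3) = (117 + 2 - 9*2*(-2))*(-11/3) = (117 + 2 + 36)*(-11/3) = 155*(-11/3) = -1705/3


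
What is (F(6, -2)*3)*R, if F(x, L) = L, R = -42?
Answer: 252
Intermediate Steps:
(F(6, -2)*3)*R = -2*3*(-42) = -6*(-42) = 252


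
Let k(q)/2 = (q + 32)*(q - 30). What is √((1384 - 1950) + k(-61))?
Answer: 2*√1178 ≈ 68.644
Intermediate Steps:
k(q) = 2*(-30 + q)*(32 + q) (k(q) = 2*((q + 32)*(q - 30)) = 2*((32 + q)*(-30 + q)) = 2*((-30 + q)*(32 + q)) = 2*(-30 + q)*(32 + q))
√((1384 - 1950) + k(-61)) = √((1384 - 1950) + (-1920 + 2*(-61)² + 4*(-61))) = √(-566 + (-1920 + 2*3721 - 244)) = √(-566 + (-1920 + 7442 - 244)) = √(-566 + 5278) = √4712 = 2*√1178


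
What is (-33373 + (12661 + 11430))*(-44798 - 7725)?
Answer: 487518486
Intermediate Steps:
(-33373 + (12661 + 11430))*(-44798 - 7725) = (-33373 + 24091)*(-52523) = -9282*(-52523) = 487518486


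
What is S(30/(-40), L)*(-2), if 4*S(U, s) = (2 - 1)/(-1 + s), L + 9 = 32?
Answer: -1/44 ≈ -0.022727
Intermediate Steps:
L = 23 (L = -9 + 32 = 23)
S(U, s) = 1/(4*(-1 + s)) (S(U, s) = ((2 - 1)/(-1 + s))/4 = (1/(-1 + s))/4 = 1/(4*(-1 + s)))
S(30/(-40), L)*(-2) = (1/(4*(-1 + 23)))*(-2) = ((1/4)/22)*(-2) = ((1/4)*(1/22))*(-2) = (1/88)*(-2) = -1/44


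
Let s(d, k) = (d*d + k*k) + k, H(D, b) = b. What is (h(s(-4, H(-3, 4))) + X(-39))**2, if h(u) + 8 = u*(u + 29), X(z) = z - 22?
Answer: 5157441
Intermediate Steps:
s(d, k) = k + d**2 + k**2 (s(d, k) = (d**2 + k**2) + k = k + d**2 + k**2)
X(z) = -22 + z
h(u) = -8 + u*(29 + u) (h(u) = -8 + u*(u + 29) = -8 + u*(29 + u))
(h(s(-4, H(-3, 4))) + X(-39))**2 = ((-8 + (4 + (-4)**2 + 4**2)**2 + 29*(4 + (-4)**2 + 4**2)) + (-22 - 39))**2 = ((-8 + (4 + 16 + 16)**2 + 29*(4 + 16 + 16)) - 61)**2 = ((-8 + 36**2 + 29*36) - 61)**2 = ((-8 + 1296 + 1044) - 61)**2 = (2332 - 61)**2 = 2271**2 = 5157441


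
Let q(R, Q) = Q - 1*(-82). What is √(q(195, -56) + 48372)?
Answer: √48398 ≈ 220.00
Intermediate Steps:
q(R, Q) = 82 + Q (q(R, Q) = Q + 82 = 82 + Q)
√(q(195, -56) + 48372) = √((82 - 56) + 48372) = √(26 + 48372) = √48398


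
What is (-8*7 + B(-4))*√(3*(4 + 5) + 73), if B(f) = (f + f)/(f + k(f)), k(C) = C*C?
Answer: -1700/3 ≈ -566.67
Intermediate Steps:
k(C) = C²
B(f) = 2*f/(f + f²) (B(f) = (f + f)/(f + f²) = (2*f)/(f + f²) = 2*f/(f + f²))
(-8*7 + B(-4))*√(3*(4 + 5) + 73) = (-8*7 + 2/(1 - 4))*√(3*(4 + 5) + 73) = (-56 + 2/(-3))*√(3*9 + 73) = (-56 + 2*(-⅓))*√(27 + 73) = (-56 - ⅔)*√100 = -170/3*10 = -1700/3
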